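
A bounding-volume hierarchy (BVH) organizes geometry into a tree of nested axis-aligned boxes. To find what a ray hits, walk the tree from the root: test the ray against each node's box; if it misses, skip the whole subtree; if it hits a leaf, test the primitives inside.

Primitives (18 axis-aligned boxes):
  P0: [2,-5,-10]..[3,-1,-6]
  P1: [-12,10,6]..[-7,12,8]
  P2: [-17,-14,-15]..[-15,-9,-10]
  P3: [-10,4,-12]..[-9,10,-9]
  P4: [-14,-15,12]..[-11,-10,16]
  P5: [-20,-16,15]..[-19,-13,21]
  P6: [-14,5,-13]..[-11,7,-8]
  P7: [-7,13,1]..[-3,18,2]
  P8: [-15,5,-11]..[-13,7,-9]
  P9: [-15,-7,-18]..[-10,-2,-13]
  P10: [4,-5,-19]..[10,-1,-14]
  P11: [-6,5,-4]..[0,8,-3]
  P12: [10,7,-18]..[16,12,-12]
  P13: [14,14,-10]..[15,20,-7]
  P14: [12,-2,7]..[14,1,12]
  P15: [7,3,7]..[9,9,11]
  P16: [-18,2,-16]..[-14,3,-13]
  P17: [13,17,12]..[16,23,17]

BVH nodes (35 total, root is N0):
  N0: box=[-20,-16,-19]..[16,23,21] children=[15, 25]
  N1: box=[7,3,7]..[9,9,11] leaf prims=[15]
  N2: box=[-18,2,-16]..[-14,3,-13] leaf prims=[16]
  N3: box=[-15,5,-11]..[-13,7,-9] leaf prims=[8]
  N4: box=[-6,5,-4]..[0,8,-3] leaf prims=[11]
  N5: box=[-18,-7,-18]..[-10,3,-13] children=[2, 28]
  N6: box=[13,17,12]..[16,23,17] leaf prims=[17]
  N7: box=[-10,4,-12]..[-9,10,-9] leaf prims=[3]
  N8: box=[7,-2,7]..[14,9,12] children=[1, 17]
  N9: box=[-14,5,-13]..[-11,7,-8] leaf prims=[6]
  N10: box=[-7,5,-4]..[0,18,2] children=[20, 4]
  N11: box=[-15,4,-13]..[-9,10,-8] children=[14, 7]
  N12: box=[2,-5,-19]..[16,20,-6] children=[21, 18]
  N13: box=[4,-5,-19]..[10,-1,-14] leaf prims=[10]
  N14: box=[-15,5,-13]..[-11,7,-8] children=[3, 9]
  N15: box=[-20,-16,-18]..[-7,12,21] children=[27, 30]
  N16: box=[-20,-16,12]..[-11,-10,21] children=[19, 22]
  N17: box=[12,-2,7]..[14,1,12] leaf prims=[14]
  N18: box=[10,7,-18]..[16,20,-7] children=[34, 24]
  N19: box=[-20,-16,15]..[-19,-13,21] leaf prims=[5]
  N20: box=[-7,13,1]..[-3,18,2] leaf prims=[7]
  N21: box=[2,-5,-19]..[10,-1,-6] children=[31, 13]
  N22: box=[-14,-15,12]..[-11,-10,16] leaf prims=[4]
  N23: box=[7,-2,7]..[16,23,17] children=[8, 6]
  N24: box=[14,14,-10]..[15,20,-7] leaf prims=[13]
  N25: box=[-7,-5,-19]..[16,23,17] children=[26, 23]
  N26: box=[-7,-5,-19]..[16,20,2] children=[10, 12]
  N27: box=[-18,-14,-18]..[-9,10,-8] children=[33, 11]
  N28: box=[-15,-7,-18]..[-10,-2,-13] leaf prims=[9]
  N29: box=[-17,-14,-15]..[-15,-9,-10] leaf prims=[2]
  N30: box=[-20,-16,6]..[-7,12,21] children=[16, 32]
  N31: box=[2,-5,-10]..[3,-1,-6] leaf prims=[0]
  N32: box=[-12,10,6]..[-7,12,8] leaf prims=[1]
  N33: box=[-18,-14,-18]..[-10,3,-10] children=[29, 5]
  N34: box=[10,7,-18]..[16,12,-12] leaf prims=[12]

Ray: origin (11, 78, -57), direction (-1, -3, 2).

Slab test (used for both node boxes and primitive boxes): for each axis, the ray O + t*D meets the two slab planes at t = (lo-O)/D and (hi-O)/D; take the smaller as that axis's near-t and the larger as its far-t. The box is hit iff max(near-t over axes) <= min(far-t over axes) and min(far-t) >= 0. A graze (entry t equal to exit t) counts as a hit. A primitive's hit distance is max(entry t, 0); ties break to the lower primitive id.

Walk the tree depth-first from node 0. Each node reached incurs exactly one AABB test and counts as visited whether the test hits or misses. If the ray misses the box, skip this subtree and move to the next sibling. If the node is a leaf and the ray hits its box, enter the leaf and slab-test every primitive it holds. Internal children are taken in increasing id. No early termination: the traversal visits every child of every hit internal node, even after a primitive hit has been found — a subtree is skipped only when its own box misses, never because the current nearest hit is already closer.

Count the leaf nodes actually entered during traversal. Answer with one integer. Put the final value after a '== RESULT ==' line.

Walk:
N0 x:[-5,31] y:[55/3,94/3] z:[19,39] -> hit [19,31], descend [15, 25]
  N15 x:[18,31] y:[22,94/3] z:[39/2,39] -> hit [22,31], descend [27, 30]
    N27 x:[20,29] y:[68/3,92/3] z:[39/2,49/2] -> hit [68/3,49/2], descend [11, 33]
      N11 x:[20,26] y:[68/3,74/3] z:[22,49/2] -> hit [68/3,49/2], descend [7, 14]
        N7 x:[20,21] y:[68/3,74/3] z:[45/2,24] -> miss, prune
        N14 x:[22,26] y:[71/3,73/3] z:[22,49/2] -> hit [71/3,73/3], descend [3, 9]
          N3 x:[24,26] y:[71/3,73/3] z:[23,24] -> hit [24,24] leaf, test {P8@t=24}
          N9 x:[22,25] y:[71/3,73/3] z:[22,49/2] -> hit [71/3,73/3] leaf, test {P6@t=71/3}
      N33 x:[21,29] y:[25,92/3] z:[39/2,47/2] -> miss, prune
    N30 x:[18,31] y:[22,94/3] z:[63/2,39] -> miss, prune
  N25 x:[-5,18] y:[55/3,83/3] z:[19,37] -> miss, prune

11 AABB tests over nodes [0, 15, 27, 11, 7, 14, 3, 9, 33, 30, 25]; 2 leaves entered; closest P6.

== RESULT ==
2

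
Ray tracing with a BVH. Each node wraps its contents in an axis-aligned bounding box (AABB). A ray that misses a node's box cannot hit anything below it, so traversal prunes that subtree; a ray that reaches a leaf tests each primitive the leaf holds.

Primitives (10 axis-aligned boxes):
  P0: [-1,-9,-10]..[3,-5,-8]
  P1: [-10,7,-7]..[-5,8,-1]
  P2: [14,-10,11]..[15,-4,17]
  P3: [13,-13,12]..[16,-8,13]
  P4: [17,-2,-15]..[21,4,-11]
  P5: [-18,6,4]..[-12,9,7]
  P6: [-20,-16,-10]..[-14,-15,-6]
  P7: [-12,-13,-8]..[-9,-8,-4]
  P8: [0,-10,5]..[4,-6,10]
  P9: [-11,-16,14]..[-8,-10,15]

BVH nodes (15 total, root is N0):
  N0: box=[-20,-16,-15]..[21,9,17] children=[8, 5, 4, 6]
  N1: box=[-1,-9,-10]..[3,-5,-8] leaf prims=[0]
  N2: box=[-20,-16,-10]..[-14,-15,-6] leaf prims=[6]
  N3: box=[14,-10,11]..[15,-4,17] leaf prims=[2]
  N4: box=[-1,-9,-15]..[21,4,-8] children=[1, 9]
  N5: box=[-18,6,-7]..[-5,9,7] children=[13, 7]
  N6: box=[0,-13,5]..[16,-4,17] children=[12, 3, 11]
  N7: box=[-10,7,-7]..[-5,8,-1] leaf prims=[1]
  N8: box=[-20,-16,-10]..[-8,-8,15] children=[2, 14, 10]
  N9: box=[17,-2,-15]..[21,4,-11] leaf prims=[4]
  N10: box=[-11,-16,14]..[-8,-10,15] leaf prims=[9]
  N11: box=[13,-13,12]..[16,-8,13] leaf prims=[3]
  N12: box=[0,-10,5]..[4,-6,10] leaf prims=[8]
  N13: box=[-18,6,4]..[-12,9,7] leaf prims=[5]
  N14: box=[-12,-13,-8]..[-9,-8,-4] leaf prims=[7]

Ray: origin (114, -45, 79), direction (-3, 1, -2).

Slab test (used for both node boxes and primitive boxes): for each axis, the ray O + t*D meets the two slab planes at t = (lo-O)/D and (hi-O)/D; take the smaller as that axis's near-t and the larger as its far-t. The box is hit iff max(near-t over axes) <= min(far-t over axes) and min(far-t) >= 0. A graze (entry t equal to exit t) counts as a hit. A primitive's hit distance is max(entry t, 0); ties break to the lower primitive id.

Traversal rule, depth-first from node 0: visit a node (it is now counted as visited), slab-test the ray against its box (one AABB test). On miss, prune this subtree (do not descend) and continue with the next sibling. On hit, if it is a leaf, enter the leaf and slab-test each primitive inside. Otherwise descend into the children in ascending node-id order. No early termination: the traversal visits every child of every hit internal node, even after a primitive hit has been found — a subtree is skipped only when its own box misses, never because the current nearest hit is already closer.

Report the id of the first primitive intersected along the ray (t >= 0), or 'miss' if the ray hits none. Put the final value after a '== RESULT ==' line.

Walk:
N0 x:[31,134/3] y:[29,54] z:[31,47] -> hit [31,134/3], descend [4, 5, 6, 8]
  N4 x:[31,115/3] y:[36,49] z:[87/2,47] -> miss, prune
  N5 x:[119/3,44] y:[51,54] z:[36,43] -> miss, prune
  N6 x:[98/3,38] y:[32,41] z:[31,37] -> hit [98/3,37], descend [3, 11, 12]
    N3 x:[33,100/3] y:[35,41] z:[31,34] -> miss, prune
    N11 x:[98/3,101/3] y:[32,37] z:[33,67/2] -> hit [33,67/2] leaf, test {P3@t=33}
    N12 x:[110/3,38] y:[35,39] z:[69/2,37] -> hit [110/3,37] leaf, test {P8@t=110/3}
  N8 x:[122/3,134/3] y:[29,37] z:[32,89/2] -> miss, prune

8 AABB tests over nodes [0, 4, 5, 6, 3, 11, 12, 8]; 2 leaves entered; closest P3.

== RESULT ==
3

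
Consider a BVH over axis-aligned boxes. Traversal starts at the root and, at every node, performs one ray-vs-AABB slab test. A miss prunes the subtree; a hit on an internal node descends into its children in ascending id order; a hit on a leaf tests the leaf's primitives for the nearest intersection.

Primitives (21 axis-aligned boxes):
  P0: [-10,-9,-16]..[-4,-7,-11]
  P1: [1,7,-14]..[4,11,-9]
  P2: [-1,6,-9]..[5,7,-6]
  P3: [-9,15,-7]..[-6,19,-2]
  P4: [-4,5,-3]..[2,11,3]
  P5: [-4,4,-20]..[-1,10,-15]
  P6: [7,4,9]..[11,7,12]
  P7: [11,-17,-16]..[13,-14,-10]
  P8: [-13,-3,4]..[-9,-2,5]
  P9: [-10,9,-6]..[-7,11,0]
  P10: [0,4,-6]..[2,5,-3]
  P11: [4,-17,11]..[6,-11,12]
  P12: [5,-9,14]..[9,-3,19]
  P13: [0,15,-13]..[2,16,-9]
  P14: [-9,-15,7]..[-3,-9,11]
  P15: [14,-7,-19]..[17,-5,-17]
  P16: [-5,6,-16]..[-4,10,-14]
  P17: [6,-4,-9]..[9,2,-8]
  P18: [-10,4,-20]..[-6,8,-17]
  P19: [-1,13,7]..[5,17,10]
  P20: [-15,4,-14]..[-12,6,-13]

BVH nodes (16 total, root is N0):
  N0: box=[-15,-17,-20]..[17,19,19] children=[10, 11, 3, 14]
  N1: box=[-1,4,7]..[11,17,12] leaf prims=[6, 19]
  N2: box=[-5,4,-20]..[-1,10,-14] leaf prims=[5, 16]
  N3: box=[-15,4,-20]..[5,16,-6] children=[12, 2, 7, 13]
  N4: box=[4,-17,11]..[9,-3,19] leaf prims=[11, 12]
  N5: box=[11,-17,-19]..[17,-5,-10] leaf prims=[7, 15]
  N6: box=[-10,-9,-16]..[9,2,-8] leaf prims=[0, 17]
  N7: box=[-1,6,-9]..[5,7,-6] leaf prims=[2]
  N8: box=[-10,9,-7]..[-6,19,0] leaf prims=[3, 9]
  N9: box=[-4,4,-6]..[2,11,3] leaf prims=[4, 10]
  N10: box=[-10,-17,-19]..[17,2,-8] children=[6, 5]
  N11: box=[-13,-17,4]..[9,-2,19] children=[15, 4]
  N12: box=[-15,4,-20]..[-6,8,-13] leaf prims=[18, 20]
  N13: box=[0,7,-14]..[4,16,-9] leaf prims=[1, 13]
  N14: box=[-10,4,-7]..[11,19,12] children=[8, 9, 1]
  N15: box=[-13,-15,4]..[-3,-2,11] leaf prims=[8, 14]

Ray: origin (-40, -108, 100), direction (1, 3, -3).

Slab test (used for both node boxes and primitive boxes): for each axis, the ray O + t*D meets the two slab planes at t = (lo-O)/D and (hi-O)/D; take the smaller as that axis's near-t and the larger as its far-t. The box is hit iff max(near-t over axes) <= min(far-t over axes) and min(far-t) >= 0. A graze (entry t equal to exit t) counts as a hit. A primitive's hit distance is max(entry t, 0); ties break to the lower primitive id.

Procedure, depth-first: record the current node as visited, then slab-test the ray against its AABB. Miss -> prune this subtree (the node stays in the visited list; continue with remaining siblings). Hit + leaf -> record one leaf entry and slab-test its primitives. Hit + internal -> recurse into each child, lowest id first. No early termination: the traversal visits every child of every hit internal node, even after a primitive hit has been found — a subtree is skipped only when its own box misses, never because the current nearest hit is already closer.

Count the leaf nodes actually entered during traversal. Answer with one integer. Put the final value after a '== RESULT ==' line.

Traverse from the root:
N0 x:[25,57] y:[91/3,127/3] z:[27,40] -> hit [91/3,40], descend [3, 10, 11, 14]
  N3 x:[25,45] y:[112/3,124/3] z:[106/3,40] -> hit [112/3,40], descend [2, 7, 12, 13]
    N2 x:[35,39] y:[112/3,118/3] z:[38,40] -> hit [38,39] leaf, test {P5@t=115/3, P16(miss)}
    N7 x:[39,45] y:[38,115/3] z:[106/3,109/3] -> miss, prune
    N12 x:[25,34] y:[112/3,116/3] z:[113/3,40] -> miss, prune
    N13 x:[40,44] y:[115/3,124/3] z:[109/3,38] -> miss, prune
  N10 x:[30,57] y:[91/3,110/3] z:[36,119/3] -> hit [36,110/3], descend [5, 6]
    N5 x:[51,57] y:[91/3,103/3] z:[110/3,119/3] -> miss, prune
    N6 x:[30,49] y:[33,110/3] z:[36,116/3] -> hit [36,110/3] leaf, test {P0(miss), P17(miss)}
  N11 x:[27,49] y:[91/3,106/3] z:[27,32] -> hit [91/3,32], descend [4, 15]
    N4 x:[44,49] y:[91/3,35] z:[27,89/3] -> miss, prune
    N15 x:[27,37] y:[31,106/3] z:[89/3,32] -> hit [31,32] leaf, test {P8(miss), P14@t=31}
  N14 x:[30,51] y:[112/3,127/3] z:[88/3,107/3] -> miss, prune

13 AABB tests over nodes [0, 3, 2, 7, 12, 13, 10, 5, 6, 11, 4, 15, 14]; 3 leaves entered; closest P14.

== RESULT ==
3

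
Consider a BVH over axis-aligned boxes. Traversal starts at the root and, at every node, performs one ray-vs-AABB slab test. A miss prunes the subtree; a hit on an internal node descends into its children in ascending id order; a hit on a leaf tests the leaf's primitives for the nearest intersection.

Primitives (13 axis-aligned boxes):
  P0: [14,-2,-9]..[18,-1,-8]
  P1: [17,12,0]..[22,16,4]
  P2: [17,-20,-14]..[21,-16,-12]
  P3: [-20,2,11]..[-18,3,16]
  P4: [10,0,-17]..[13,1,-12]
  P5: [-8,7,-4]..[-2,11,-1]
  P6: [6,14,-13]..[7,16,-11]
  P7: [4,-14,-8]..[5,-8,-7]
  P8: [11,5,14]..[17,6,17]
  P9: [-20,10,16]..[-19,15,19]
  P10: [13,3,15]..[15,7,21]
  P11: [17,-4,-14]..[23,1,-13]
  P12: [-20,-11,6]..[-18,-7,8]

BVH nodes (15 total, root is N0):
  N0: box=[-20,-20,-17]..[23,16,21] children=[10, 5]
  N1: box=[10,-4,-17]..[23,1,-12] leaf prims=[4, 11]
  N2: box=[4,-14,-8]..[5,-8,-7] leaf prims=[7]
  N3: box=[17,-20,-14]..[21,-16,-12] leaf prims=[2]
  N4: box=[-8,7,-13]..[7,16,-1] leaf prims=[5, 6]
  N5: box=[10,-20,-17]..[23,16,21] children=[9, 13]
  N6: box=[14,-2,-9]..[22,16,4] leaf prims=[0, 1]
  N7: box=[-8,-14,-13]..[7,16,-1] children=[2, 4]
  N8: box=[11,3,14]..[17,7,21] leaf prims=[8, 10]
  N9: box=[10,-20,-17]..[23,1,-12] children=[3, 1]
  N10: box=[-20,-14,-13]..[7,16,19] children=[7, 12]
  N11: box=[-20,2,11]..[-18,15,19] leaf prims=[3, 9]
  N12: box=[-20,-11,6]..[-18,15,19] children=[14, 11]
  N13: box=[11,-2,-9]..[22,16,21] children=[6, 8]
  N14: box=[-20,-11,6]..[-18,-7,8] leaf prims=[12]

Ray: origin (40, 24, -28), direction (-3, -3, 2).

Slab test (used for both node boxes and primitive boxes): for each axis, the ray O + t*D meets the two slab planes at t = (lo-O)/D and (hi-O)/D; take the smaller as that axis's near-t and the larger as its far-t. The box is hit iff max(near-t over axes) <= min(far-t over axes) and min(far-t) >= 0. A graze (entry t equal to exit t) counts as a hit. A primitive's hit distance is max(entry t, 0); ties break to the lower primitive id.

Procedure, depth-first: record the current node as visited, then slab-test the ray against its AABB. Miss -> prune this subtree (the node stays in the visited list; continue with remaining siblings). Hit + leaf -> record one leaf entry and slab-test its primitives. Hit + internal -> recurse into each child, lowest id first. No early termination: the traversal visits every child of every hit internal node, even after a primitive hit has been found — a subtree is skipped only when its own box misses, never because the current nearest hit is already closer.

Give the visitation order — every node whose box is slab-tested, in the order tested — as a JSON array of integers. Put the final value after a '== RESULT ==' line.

Walk:
N0 x:[17/3,20] y:[8/3,44/3] z:[11/2,49/2] -> hit [17/3,44/3], descend [5, 10]
  N5 x:[17/3,10] y:[8/3,44/3] z:[11/2,49/2] -> hit [17/3,10], descend [9, 13]
    N9 x:[17/3,10] y:[23/3,44/3] z:[11/2,8] -> hit [23/3,8], descend [1, 3]
      N1 x:[17/3,10] y:[23/3,28/3] z:[11/2,8] -> hit [23/3,8] leaf, test {P4(miss), P11(miss)}
      N3 x:[19/3,23/3] y:[40/3,44/3] z:[7,8] -> miss, prune
    N13 x:[6,29/3] y:[8/3,26/3] z:[19/2,49/2] -> miss, prune
  N10 x:[11,20] y:[8/3,38/3] z:[15/2,47/2] -> hit [11,38/3], descend [7, 12]
    N7 x:[11,16] y:[8/3,38/3] z:[15/2,27/2] -> hit [11,38/3], descend [2, 4]
      N2 x:[35/3,12] y:[32/3,38/3] z:[10,21/2] -> miss, prune
      N4 x:[11,16] y:[8/3,17/3] z:[15/2,27/2] -> miss, prune
    N12 x:[58/3,20] y:[3,35/3] z:[17,47/2] -> miss, prune

Summary -> nodes [0, 5, 9, 1, 3, 13, 10, 7, 2, 4, 12]; box-tests=11; leaf-entries=1; first=miss

== RESULT ==
[0, 5, 9, 1, 3, 13, 10, 7, 2, 4, 12]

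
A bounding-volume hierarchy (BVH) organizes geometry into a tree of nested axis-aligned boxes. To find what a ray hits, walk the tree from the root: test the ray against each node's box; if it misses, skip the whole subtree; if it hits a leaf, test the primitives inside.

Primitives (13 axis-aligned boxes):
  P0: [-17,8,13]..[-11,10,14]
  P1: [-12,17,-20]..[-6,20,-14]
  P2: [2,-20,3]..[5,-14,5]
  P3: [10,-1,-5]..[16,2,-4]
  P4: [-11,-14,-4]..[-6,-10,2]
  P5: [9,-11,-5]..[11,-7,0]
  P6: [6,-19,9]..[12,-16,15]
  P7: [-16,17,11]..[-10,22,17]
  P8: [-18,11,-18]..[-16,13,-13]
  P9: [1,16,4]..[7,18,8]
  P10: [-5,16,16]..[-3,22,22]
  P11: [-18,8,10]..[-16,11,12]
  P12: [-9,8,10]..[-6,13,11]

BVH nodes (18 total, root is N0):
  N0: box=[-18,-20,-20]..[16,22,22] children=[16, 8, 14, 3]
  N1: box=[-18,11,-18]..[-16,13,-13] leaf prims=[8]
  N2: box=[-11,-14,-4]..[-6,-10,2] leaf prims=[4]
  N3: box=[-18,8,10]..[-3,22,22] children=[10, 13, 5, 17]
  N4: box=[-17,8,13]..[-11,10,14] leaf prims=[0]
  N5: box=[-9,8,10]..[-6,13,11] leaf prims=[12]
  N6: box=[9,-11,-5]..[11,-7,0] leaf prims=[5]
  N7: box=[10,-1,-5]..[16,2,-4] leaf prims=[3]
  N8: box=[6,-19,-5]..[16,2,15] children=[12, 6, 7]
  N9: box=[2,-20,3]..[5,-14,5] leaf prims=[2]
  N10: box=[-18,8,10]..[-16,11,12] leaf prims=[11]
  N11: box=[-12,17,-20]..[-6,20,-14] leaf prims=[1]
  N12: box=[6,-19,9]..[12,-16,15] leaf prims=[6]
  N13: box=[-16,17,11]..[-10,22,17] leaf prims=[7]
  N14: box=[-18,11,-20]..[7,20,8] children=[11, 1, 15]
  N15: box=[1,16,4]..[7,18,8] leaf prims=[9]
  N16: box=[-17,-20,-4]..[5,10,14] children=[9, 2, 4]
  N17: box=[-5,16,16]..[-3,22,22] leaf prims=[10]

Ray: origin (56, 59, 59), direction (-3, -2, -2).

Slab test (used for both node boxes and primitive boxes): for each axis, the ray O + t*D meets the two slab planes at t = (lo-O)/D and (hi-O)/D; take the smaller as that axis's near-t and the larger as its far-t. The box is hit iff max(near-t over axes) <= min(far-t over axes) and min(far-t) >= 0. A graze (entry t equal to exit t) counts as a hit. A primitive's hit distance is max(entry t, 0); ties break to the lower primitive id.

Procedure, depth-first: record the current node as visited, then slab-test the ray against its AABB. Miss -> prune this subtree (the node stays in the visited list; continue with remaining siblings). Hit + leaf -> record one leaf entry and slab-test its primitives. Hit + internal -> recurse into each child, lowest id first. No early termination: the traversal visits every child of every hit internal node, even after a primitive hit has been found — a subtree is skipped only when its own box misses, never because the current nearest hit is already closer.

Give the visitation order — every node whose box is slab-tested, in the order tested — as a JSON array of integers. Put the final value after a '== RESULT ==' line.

Walk:
N0 x:[40/3,74/3] y:[37/2,79/2] z:[37/2,79/2] -> hit [37/2,74/3], descend [3, 8, 14, 16]
  N3 x:[59/3,74/3] y:[37/2,51/2] z:[37/2,49/2] -> hit [59/3,49/2], descend [5, 10, 13, 17]
    N5 x:[62/3,65/3] y:[23,51/2] z:[24,49/2] -> miss, prune
    N10 x:[24,74/3] y:[24,51/2] z:[47/2,49/2] -> hit [24,49/2] leaf, test {P11@t=24}
    N13 x:[22,24] y:[37/2,21] z:[21,24] -> miss, prune
    N17 x:[59/3,61/3] y:[37/2,43/2] z:[37/2,43/2] -> hit [59/3,61/3] leaf, test {P10@t=59/3}
  N8 x:[40/3,50/3] y:[57/2,39] z:[22,32] -> miss, prune
  N14 x:[49/3,74/3] y:[39/2,24] z:[51/2,79/2] -> miss, prune
  N16 x:[17,73/3] y:[49/2,79/2] z:[45/2,63/2] -> miss, prune

Summary -> nodes [0, 3, 5, 10, 13, 17, 8, 14, 16]; box-tests=9; leaf-entries=2; first=P10

== RESULT ==
[0, 3, 5, 10, 13, 17, 8, 14, 16]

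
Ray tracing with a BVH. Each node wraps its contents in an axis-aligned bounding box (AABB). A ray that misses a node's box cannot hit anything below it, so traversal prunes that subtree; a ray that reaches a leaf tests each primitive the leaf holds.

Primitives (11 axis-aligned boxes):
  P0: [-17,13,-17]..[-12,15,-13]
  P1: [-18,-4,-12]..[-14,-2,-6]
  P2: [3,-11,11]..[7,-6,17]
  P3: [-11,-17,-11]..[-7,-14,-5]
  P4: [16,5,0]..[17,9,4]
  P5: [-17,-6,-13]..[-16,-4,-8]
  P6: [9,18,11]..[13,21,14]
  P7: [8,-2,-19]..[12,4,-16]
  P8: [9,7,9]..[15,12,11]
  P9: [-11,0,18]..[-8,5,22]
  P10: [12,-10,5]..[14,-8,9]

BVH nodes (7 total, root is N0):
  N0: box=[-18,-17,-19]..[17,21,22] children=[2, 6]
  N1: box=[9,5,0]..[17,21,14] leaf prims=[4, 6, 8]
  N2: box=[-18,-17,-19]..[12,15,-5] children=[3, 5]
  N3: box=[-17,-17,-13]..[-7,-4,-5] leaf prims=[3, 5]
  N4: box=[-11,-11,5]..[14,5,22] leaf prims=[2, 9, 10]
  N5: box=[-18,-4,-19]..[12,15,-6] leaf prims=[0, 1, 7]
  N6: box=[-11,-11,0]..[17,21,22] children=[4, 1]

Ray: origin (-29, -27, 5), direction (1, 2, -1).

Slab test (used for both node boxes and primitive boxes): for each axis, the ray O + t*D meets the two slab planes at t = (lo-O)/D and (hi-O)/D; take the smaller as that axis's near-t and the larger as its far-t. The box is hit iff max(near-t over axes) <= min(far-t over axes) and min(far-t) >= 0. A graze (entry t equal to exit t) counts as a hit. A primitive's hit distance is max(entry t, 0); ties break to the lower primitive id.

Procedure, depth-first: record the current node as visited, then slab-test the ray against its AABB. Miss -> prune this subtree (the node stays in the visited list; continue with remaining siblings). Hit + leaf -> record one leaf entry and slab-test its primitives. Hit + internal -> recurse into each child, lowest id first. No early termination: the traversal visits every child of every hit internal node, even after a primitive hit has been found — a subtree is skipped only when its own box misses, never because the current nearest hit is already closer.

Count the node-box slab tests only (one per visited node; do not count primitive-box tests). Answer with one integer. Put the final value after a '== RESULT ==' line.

Trace the traversal:
N0 x:[11,46] y:[5,24] z:[-17,24] -> hit [11,24], descend [2, 6]
  N2 x:[11,41] y:[5,21] z:[10,24] -> hit [11,21], descend [3, 5]
    N3 x:[12,22] y:[5,23/2] z:[10,18] -> miss, prune
    N5 x:[11,41] y:[23/2,21] z:[11,24] -> hit [23/2,21] leaf, test {P0(miss), P1@t=23/2, P7(miss)}
  N6 x:[18,46] y:[8,24] z:[-17,5] -> miss, prune

Summary -> nodes [0, 2, 3, 5, 6]; box-tests=5; leaf-entries=1; first=P1

== RESULT ==
5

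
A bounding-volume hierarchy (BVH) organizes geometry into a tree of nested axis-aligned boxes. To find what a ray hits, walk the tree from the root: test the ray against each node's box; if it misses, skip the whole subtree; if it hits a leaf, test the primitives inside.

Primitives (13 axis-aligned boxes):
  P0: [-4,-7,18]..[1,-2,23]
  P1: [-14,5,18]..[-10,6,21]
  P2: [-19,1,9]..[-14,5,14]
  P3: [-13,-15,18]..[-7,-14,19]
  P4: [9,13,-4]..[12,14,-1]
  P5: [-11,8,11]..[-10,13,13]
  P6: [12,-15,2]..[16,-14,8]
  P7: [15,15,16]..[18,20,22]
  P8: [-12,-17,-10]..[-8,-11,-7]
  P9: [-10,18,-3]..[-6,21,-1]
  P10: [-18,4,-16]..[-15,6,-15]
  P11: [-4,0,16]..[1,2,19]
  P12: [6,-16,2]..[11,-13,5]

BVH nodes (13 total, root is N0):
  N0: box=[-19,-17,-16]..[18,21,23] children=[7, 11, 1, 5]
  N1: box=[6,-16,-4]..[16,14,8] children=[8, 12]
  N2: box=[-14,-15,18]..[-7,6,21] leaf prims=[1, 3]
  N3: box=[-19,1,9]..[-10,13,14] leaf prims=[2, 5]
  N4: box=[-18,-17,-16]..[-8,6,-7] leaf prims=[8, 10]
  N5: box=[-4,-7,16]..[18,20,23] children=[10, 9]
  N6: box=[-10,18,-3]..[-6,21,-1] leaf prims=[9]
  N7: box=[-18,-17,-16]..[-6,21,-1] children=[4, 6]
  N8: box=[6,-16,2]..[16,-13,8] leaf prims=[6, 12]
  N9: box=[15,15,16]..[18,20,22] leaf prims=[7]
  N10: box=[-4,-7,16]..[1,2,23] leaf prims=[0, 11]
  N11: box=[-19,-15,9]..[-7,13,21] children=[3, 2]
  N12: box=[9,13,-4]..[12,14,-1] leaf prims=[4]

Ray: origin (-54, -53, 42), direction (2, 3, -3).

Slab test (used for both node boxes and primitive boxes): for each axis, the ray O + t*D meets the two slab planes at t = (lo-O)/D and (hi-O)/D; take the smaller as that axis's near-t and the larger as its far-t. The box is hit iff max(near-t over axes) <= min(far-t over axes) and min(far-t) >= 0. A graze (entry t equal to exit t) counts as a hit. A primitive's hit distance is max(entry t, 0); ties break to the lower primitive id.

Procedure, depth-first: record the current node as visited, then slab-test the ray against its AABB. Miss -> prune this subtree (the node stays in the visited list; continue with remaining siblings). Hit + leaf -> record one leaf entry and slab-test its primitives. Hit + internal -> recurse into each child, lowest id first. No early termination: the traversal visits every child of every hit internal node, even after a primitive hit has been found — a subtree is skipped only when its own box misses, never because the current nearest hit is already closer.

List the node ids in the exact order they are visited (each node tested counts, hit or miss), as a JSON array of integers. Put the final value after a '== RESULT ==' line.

Walk:
N0 x:[35/2,36] y:[12,74/3] z:[19/3,58/3] -> hit [35/2,58/3], descend [1, 5, 7, 11]
  N1 x:[30,35] y:[37/3,67/3] z:[34/3,46/3] -> miss, prune
  N5 x:[25,36] y:[46/3,73/3] z:[19/3,26/3] -> miss, prune
  N7 x:[18,24] y:[12,74/3] z:[43/3,58/3] -> hit [18,58/3], descend [4, 6]
    N4 x:[18,23] y:[12,59/3] z:[49/3,58/3] -> hit [18,58/3] leaf, test {P8(miss), P10@t=19}
    N6 x:[22,24] y:[71/3,74/3] z:[43/3,15] -> miss, prune
  N11 x:[35/2,47/2] y:[38/3,22] z:[7,11] -> miss, prune

order=[0, 1, 5, 7, 4, 6, 11]  |boxes|=7  |leaves|=1  hit=P10

== RESULT ==
[0, 1, 5, 7, 4, 6, 11]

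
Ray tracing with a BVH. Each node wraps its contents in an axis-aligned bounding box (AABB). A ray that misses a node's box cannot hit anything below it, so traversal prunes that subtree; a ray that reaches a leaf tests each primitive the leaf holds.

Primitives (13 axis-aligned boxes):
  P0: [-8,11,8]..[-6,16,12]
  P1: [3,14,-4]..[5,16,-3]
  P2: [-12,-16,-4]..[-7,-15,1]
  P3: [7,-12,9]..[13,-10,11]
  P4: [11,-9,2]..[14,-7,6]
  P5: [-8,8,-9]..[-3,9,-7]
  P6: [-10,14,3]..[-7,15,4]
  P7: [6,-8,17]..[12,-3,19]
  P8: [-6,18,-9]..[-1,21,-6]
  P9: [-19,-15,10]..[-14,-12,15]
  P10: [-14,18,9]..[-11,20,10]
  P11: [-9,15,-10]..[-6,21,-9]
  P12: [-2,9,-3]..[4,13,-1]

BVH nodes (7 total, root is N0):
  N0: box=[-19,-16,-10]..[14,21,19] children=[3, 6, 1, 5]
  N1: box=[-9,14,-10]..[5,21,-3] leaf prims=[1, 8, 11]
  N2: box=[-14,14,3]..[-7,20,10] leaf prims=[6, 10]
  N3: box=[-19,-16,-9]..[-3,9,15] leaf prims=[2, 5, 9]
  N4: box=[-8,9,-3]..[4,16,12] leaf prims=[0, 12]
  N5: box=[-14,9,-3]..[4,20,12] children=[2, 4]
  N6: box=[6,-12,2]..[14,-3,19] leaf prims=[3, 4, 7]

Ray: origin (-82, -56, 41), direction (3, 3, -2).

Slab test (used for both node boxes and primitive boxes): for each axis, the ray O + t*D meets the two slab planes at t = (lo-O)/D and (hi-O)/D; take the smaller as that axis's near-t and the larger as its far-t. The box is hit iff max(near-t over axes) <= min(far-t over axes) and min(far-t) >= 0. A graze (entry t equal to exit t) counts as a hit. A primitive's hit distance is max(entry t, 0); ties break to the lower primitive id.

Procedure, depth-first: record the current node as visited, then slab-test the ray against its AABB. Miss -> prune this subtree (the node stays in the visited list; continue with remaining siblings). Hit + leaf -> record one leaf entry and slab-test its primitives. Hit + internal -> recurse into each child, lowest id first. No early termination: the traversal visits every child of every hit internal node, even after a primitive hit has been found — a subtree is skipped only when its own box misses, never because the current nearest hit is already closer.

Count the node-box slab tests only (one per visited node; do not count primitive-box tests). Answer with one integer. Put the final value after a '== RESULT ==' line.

Walk:
N0 x:[21,32] y:[40/3,77/3] z:[11,51/2] -> hit [21,51/2], descend [1, 3, 5, 6]
  N1 x:[73/3,29] y:[70/3,77/3] z:[22,51/2] -> hit [73/3,51/2] leaf, test {P1(miss), P8(miss), P11@t=25}
  N3 x:[21,79/3] y:[40/3,65/3] z:[13,25] -> hit [21,65/3] leaf, test {P2(miss), P5(miss), P9(miss)}
  N5 x:[68/3,86/3] y:[65/3,76/3] z:[29/2,22] -> miss, prune
  N6 x:[88/3,32] y:[44/3,53/3] z:[11,39/2] -> miss, prune

order=[0, 1, 3, 5, 6]  |boxes|=5  |leaves|=2  hit=P11

== RESULT ==
5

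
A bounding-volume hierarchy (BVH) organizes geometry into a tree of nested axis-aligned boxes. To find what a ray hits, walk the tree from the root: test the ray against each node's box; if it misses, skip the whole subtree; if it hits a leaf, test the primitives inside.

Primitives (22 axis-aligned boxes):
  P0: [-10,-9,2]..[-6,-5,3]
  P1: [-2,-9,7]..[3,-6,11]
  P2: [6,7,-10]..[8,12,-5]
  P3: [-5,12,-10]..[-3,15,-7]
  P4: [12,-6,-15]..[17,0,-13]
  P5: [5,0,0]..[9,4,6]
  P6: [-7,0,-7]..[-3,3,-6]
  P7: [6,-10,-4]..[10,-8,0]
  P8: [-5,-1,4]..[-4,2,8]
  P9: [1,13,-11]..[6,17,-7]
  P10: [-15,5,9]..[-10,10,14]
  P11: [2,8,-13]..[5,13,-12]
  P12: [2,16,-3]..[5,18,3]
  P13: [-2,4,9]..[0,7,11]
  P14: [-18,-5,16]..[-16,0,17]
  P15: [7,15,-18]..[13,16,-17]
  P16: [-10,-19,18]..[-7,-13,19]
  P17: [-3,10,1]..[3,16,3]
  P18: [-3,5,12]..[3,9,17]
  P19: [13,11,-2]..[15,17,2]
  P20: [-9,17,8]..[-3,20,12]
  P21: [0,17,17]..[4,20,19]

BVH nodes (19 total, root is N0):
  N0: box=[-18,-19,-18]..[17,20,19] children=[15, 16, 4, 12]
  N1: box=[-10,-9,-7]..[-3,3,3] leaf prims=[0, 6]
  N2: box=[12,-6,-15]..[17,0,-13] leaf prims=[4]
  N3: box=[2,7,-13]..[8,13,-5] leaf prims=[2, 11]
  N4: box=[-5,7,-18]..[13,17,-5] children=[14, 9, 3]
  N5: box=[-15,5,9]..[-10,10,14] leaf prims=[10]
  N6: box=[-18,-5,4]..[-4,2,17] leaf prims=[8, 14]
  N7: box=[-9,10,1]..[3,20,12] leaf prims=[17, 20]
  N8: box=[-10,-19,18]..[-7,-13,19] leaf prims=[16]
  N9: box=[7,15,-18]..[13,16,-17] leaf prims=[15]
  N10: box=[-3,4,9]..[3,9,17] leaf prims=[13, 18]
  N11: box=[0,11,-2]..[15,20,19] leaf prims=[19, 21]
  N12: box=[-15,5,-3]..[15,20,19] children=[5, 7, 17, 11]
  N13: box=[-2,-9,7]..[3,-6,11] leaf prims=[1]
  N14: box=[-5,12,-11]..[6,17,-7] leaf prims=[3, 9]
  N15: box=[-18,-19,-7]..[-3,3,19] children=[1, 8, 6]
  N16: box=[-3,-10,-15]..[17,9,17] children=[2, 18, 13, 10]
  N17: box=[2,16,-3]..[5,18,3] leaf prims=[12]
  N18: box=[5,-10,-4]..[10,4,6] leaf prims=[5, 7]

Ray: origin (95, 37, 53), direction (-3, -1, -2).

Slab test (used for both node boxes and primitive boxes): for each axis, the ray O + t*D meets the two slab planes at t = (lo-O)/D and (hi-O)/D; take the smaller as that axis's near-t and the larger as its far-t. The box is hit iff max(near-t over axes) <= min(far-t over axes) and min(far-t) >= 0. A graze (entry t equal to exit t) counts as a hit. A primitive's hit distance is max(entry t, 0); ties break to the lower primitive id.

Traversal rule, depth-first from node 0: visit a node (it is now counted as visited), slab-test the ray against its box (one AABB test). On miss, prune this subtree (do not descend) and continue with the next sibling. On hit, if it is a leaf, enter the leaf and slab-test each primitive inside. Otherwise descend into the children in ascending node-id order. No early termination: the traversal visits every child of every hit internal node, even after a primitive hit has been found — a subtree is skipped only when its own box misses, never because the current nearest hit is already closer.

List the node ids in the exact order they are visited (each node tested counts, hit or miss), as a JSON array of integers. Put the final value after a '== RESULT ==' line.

Trace the traversal:
N0 x:[26,113/3] y:[17,56] z:[17,71/2] -> hit [26,71/2], descend [4, 12, 15, 16]
  N4 x:[82/3,100/3] y:[20,30] z:[29,71/2] -> hit [29,30], descend [3, 9, 14]
    N3 x:[29,31] y:[24,30] z:[29,33] -> hit [29,30] leaf, test {P2@t=29, P11(miss)}
    N9 x:[82/3,88/3] y:[21,22] z:[35,71/2] -> miss, prune
    N14 x:[89/3,100/3] y:[20,25] z:[30,32] -> miss, prune
  N12 x:[80/3,110/3] y:[17,32] z:[17,28] -> hit [80/3,28], descend [5, 7, 11, 17]
    N5 x:[35,110/3] y:[27,32] z:[39/2,22] -> miss, prune
    N7 x:[92/3,104/3] y:[17,27] z:[41/2,26] -> miss, prune
    N11 x:[80/3,95/3] y:[17,26] z:[17,55/2] -> miss, prune
    N17 x:[30,31] y:[19,21] z:[25,28] -> miss, prune
  N15 x:[98/3,113/3] y:[34,56] z:[17,30] -> miss, prune
  N16 x:[26,98/3] y:[28,47] z:[18,34] -> hit [28,98/3], descend [2, 10, 13, 18]
    N2 x:[26,83/3] y:[37,43] z:[33,34] -> miss, prune
    N10 x:[92/3,98/3] y:[28,33] z:[18,22] -> miss, prune
    N13 x:[92/3,97/3] y:[43,46] z:[21,23] -> miss, prune
    N18 x:[85/3,30] y:[33,47] z:[47/2,57/2] -> miss, prune

Visited [0, 4, 3, 9, 14, 12, 5, 7, 11, 17, 15, 16, 2, 10, 13, 18]. Tests: 16 box, 1 leaf. Nearest: P2.

== RESULT ==
[0, 4, 3, 9, 14, 12, 5, 7, 11, 17, 15, 16, 2, 10, 13, 18]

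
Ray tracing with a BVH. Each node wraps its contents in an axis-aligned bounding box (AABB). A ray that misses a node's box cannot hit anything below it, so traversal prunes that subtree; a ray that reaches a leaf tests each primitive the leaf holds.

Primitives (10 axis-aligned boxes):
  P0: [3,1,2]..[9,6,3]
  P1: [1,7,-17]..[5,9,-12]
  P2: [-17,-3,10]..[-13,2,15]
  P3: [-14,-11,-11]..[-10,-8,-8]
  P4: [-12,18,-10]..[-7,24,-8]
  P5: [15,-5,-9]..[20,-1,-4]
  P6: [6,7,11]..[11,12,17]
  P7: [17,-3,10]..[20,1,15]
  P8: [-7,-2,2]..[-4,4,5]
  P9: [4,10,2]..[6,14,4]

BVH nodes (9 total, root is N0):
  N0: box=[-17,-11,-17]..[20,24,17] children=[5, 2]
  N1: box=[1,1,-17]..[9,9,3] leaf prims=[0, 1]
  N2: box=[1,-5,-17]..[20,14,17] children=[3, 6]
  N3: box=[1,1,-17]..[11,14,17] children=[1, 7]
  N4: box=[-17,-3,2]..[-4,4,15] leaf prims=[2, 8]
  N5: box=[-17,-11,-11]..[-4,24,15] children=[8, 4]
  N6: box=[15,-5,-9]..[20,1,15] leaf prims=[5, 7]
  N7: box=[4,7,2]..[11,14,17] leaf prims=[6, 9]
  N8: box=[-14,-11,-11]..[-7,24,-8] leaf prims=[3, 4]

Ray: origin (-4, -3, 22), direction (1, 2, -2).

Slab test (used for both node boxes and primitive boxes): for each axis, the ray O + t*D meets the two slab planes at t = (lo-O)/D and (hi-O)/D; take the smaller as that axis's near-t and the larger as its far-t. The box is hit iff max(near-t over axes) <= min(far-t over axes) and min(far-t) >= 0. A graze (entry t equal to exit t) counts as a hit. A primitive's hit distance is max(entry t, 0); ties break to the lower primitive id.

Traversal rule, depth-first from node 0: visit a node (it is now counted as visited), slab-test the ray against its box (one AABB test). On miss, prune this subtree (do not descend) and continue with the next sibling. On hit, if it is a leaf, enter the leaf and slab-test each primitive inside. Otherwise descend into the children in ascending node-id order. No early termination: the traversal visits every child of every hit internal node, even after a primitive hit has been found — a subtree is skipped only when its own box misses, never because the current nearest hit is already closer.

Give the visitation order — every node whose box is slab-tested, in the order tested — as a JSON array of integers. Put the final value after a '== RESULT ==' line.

Traverse from the root:
N0 x:[-13,24] y:[-4,27/2] z:[5/2,39/2] -> hit [5/2,27/2], descend [2, 5]
  N2 x:[5,24] y:[-1,17/2] z:[5/2,39/2] -> hit [5,17/2], descend [3, 6]
    N3 x:[5,15] y:[2,17/2] z:[5/2,39/2] -> hit [5,17/2], descend [1, 7]
      N1 x:[5,13] y:[2,6] z:[19/2,39/2] -> miss, prune
      N7 x:[8,15] y:[5,17/2] z:[5/2,10] -> hit [8,17/2] leaf, test {P6(miss), P9(miss)}
    N6 x:[19,24] y:[-1,2] z:[7/2,31/2] -> miss, prune
  N5 x:[-13,0] y:[-4,27/2] z:[7/2,33/2] -> miss, prune

order=[0, 2, 3, 1, 7, 6, 5]  |boxes|=7  |leaves|=1  hit=miss

== RESULT ==
[0, 2, 3, 1, 7, 6, 5]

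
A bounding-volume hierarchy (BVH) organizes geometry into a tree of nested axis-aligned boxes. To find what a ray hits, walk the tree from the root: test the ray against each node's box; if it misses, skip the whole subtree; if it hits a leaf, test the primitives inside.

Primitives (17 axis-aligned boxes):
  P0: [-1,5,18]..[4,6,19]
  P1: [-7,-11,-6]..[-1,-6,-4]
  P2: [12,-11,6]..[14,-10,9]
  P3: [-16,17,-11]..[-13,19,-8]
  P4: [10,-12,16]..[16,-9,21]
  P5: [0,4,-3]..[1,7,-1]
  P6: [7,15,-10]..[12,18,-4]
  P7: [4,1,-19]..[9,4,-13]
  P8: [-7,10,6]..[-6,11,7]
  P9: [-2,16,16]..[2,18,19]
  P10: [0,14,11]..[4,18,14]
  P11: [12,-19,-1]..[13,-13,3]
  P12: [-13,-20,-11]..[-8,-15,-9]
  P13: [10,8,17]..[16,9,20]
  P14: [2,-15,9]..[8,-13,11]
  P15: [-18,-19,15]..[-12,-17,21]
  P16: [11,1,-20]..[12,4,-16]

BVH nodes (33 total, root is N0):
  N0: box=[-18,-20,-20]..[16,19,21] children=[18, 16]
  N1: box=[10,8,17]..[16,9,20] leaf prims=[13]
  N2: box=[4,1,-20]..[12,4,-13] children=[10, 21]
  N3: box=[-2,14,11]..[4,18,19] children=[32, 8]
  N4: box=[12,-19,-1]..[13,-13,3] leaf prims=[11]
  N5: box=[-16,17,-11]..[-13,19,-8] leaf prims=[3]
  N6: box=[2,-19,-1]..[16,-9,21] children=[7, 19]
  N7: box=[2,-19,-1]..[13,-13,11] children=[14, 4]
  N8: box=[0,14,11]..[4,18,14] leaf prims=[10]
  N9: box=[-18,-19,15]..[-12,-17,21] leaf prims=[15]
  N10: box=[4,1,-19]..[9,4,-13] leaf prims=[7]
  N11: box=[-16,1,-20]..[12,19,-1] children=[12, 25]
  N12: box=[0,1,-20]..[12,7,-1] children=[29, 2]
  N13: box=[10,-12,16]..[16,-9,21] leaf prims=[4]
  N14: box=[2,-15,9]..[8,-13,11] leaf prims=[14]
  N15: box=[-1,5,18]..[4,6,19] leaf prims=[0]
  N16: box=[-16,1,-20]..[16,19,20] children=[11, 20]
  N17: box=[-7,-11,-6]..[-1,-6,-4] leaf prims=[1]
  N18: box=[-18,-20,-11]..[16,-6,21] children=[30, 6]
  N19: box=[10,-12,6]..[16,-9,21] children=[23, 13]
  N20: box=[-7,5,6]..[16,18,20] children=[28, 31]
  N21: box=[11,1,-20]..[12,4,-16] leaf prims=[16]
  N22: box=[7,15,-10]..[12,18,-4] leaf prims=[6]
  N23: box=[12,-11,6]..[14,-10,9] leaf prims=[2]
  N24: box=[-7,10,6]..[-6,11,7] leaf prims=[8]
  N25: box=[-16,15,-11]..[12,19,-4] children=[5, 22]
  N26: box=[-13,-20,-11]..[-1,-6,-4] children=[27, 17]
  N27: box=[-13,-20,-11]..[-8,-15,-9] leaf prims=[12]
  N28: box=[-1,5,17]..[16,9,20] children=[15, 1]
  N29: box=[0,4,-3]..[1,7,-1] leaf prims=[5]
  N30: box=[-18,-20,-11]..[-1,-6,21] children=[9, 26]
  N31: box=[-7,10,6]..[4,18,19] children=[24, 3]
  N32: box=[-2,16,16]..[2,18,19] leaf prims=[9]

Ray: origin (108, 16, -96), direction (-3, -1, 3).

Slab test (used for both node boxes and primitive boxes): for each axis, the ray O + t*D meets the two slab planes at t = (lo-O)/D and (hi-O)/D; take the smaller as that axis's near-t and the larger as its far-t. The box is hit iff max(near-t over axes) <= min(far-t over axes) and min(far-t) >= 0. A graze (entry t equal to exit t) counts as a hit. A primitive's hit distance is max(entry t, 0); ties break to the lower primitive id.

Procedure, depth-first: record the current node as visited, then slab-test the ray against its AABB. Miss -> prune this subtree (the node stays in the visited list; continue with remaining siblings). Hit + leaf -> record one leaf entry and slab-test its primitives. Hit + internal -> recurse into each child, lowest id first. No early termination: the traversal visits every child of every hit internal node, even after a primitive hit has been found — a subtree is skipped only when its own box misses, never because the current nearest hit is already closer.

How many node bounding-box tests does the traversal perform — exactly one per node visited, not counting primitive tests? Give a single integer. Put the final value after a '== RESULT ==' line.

Trace the traversal:
N0 x:[92/3,42] y:[-3,36] z:[76/3,39] -> hit [92/3,36], descend [16, 18]
  N16 x:[92/3,124/3] y:[-3,15] z:[76/3,116/3] -> miss, prune
  N18 x:[92/3,42] y:[22,36] z:[85/3,39] -> hit [92/3,36], descend [6, 30]
    N6 x:[92/3,106/3] y:[25,35] z:[95/3,39] -> hit [95/3,35], descend [7, 19]
      N7 x:[95/3,106/3] y:[29,35] z:[95/3,107/3] -> hit [95/3,35], descend [4, 14]
        N4 x:[95/3,32] y:[29,35] z:[95/3,33] -> hit [95/3,32] leaf, test {P11@t=95/3}
        N14 x:[100/3,106/3] y:[29,31] z:[35,107/3] -> miss, prune
      N19 x:[92/3,98/3] y:[25,28] z:[34,39] -> miss, prune
    N30 x:[109/3,42] y:[22,36] z:[85/3,39] -> miss, prune

order=[0, 16, 18, 6, 7, 4, 14, 19, 30]  |boxes|=9  |leaves|=1  hit=P11

== RESULT ==
9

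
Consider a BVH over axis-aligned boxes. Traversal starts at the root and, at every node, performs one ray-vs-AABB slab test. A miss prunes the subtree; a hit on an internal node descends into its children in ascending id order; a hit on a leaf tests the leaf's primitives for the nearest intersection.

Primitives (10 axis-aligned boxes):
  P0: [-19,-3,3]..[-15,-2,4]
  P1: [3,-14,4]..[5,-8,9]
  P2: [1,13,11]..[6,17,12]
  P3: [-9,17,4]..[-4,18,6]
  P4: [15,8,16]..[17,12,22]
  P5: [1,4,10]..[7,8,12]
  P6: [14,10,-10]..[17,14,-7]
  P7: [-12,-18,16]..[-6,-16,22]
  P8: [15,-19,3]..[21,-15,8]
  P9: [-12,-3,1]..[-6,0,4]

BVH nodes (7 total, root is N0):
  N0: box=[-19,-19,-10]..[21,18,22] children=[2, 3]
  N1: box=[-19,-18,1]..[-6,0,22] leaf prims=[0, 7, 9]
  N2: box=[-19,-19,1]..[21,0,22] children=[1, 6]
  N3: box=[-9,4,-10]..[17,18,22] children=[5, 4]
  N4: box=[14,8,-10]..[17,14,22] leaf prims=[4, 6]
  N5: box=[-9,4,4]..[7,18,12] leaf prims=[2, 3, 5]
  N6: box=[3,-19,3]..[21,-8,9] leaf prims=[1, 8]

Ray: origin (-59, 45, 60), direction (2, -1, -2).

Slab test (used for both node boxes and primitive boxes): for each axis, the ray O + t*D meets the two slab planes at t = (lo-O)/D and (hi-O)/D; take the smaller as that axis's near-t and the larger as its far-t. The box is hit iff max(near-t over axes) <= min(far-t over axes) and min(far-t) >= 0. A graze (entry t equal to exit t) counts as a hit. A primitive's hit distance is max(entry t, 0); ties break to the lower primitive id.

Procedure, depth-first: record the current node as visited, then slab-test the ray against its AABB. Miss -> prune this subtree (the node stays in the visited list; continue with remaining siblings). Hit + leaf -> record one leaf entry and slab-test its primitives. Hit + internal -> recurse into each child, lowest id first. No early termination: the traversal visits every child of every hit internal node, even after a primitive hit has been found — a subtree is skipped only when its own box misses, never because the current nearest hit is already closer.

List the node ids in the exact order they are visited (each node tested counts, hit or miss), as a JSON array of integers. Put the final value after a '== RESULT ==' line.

Trace the traversal:
N0 x:[20,40] y:[27,64] z:[19,35] -> hit [27,35], descend [2, 3]
  N2 x:[20,40] y:[45,64] z:[19,59/2] -> miss, prune
  N3 x:[25,38] y:[27,41] z:[19,35] -> hit [27,35], descend [4, 5]
    N4 x:[73/2,38] y:[31,37] z:[19,35] -> miss, prune
    N5 x:[25,33] y:[27,41] z:[24,28] -> hit [27,28] leaf, test {P2(miss), P3@t=27, P5(miss)}

order=[0, 2, 3, 4, 5]  |boxes|=5  |leaves|=1  hit=P3

== RESULT ==
[0, 2, 3, 4, 5]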